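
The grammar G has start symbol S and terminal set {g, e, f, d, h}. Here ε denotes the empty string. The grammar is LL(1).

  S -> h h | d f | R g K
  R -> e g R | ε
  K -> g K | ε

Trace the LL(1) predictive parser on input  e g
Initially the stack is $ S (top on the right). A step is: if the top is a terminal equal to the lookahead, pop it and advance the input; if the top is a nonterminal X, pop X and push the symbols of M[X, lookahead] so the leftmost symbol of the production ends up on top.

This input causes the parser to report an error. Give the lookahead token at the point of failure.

$

step 1: stack=$ S  input=e g $  — expand S -> R g K
step 2: stack=$ K g R  input=e g $  — expand R -> e g R
step 3: stack=$ K g R g e  input=e g $  — match e
step 4: stack=$ K g R g  input=g $  — match g
step 5: stack=$ K g R  input=$  — error: M[R, $] is empty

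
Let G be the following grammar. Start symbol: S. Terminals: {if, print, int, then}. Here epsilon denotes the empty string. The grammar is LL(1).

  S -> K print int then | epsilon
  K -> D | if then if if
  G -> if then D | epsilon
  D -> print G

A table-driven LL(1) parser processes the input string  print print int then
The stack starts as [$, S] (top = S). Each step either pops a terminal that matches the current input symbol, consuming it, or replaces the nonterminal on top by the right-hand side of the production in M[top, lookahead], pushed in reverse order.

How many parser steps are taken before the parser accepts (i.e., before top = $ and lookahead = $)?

8

     Stack                     Input                   Action
  1  $ S                       print print int then $  expand S -> K print int then
  2  $ then int print K        print print int then $  expand K -> D
  3  $ then int print D        print print int then $  expand D -> print G
  4  $ then int print G print  print print int then $  match print
  5  $ then int print G        print int then $        expand G -> epsilon
  6  $ then int print          print int then $        match print
  7  $ then int                int then $              match int
  8  $ then                    then $                  match then
Accept reached after 8 steps.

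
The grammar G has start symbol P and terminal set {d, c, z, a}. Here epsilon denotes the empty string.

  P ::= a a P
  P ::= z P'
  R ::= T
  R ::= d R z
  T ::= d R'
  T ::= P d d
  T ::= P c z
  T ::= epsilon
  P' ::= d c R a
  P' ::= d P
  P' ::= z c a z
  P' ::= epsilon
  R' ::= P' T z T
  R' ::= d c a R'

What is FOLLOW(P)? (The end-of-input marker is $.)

{$, a, c, d, z}

FIRST(P): from P::=a a P we get {a}; from P::=z P' we get {z}. So FIRST(P) = {a, z}.
FIRST(P'): from P'::=d c R a we get {d}; from P'::=d P we get {d}; from P'::=z c a z we get {z}; from P'::=epsilon we get {epsilon}. So FIRST(P') = {epsilon, d, z}.
FIRST(T): from T::=d R' we get {d}; from T::=P d d we get {a, z}; from T::=P c z we get {a, z}; from T::=epsilon we get {epsilon}. So FIRST(T) = {epsilon, a, d, z}.
FIRST(R): from R::=T we get {epsilon, a, d, z}; from R::=d R z we get {d}. So FIRST(R) = {epsilon, a, d, z}.
FIRST(R'): from R'::=P' T z T we get {a, d, z}; from R'::=d c a R' we get {d}. So FIRST(R') = {a, d, z}.
FOLLOW(P) includes $ since P is the start symbol.
FOLLOW(R): in R::=d R z, R is followed by z with FIRST {z}; in P'::=d c R a, R is followed by a with FIRST {a}. Thus FOLLOW(R) = {a, z}.
FOLLOW(P): in P::=a a P, the suffix after P is empty (adds nothing new); in T::=P d d, P is followed by d d with FIRST {d}; in T::=P c z, P is followed by c z with FIRST {c}; in P'::=d P, the suffix after P is empty, so FOLLOW(P) ⊇ FOLLOW(P') = {$, a, c, d, z}. Thus FOLLOW(P) = {$, a, c, d, z}.
FOLLOW(P'): in P::=z P', the suffix after P' is empty, so FOLLOW(P') ⊇ FOLLOW(P) = {$, a, c, d, z}; in R'::=P' T z T, P' is followed by T z T with FIRST {a, d, z}. Thus FOLLOW(P') = {$, a, c, d, z}.
FOLLOW(T): in R::=T, the suffix after T is empty, so FOLLOW(T) ⊇ FOLLOW(R) = {a, z}; in R'::=P' T z T (occurrence 1), T is followed by z T with FIRST {z}; in R'::=P' T z T (occurrence 2), the suffix after T is empty, so FOLLOW(T) ⊇ FOLLOW(R') = {a, z}. Thus FOLLOW(T) = {a, z}.
FOLLOW(R'): in T::=d R', the suffix after R' is empty, so FOLLOW(R') ⊇ FOLLOW(T) = {a, z}; in R'::=d c a R', the suffix after R' is empty (adds nothing new). Thus FOLLOW(R') = {a, z}.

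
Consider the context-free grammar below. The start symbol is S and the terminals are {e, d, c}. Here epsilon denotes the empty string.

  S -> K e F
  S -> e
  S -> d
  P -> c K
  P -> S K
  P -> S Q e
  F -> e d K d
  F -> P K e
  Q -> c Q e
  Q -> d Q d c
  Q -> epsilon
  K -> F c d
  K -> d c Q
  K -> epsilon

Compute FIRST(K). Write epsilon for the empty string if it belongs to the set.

FIRST(Q) = {epsilon, c, d}
FIRST(S) = {c, d, e}  (via K e F)
FIRST(P) = {c, d, e}  (via S K, S Q e)
FIRST(F) = {c, d, e}  (via P K e)
FIRST(K) = {epsilon, c, d, e}  (via F c d)

{epsilon, c, d, e}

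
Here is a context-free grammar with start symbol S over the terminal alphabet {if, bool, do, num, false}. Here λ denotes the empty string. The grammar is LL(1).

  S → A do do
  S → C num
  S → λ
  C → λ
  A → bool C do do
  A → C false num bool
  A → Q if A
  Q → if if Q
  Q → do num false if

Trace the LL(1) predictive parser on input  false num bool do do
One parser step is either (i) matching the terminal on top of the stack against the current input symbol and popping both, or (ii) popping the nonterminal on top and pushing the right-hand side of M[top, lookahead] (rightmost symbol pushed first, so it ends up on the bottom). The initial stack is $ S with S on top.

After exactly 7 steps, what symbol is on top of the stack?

step 1: stack=$ S  input=false num bool do do $  — expand S → A do do
step 2: stack=$ do do A  input=false num bool do do $  — expand A → C false num bool
step 3: stack=$ do do bool num false C  input=false num bool do do $  — expand C → λ
step 4: stack=$ do do bool num false  input=false num bool do do $  — match false
step 5: stack=$ do do bool num  input=num bool do do $  — match num
step 6: stack=$ do do bool  input=bool do do $  — match bool
step 7: stack=$ do do  input=do do $  — match do
Stack after step 7: $ do (top = do).

do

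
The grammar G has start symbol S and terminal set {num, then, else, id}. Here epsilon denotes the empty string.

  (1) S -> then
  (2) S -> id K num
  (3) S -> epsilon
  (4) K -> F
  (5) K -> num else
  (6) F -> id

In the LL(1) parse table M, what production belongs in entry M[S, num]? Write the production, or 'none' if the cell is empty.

none

FIRST(S): from S->then we get {then}; from S->id K num we get {id}; from S->epsilon we get {epsilon}. So FIRST(S) = {epsilon, id, then}.
FIRST(F): from F->id we get {id}. So FIRST(F) = {id}.
FIRST(K): from K->F we get {id}; from K->num else we get {num}. So FIRST(K) = {id, num}.
FOLLOW(S) includes $ since S is the start symbol.
FOLLOW(S): S appears on no right-hand side. Thus FOLLOW(S) = {$}.
For S -> then: FIRST(then) = {then}, so it goes in M[S, t] for t ∈ {then}.
For S -> id K num: FIRST(id K num) = {id}, so it goes in M[S, t] for t ∈ {id}.
For S -> epsilon: FIRST(epsilon) = {epsilon}, so it goes in M[S, t] for t ∈ {}; since epsilon ∈ FIRST, also for every t ∈ FOLLOW(S) = {$}.
None of these place a production in M[S, num].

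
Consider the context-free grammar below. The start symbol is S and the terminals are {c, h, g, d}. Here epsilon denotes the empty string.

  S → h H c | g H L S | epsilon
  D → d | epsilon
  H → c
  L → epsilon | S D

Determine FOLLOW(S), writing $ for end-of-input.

{$, d, g, h}

FIRST(S) = {epsilon, g, h}
FIRST(D) = {epsilon, d}
FIRST(H) = {c}
FIRST(L) = {epsilon, d, g, h}  (via S D)
FOLLOW(S) includes $ since S is the start symbol.
FOLLOW(S): in S→g H L S, the suffix after S is empty (adds nothing new); in L→S D, S is followed by D with FIRST {epsilon, d}; in L→S D, the suffix after S is nullable, so FOLLOW(S) ⊇ FOLLOW(L) = {$, d, g, h}. Thus FOLLOW(S) = {$, d, g, h}.
FOLLOW(H): in S→h H c, H is followed by c with FIRST {c}; in S→g H L S, H is followed by L S with FIRST {epsilon, d, g, h}; in S→g H L S, the suffix after H is nullable, so FOLLOW(H) ⊇ FOLLOW(S) = {$, d, g, h}. Thus FOLLOW(H) = {$, c, d, g, h}.
FOLLOW(L): in S→g H L S, L is followed by S with FIRST {epsilon, g, h}; in S→g H L S, the suffix after L is nullable, so FOLLOW(L) ⊇ FOLLOW(S) = {$, d, g, h}. Thus FOLLOW(L) = {$, d, g, h}.
FOLLOW(D): in L→S D, the suffix after D is empty, so FOLLOW(D) ⊇ FOLLOW(L) = {$, d, g, h}. Thus FOLLOW(D) = {$, d, g, h}.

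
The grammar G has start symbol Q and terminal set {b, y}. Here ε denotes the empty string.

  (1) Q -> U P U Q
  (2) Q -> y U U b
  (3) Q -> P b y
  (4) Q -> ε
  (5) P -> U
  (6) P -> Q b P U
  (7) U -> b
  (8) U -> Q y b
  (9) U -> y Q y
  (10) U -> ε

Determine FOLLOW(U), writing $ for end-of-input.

FIRST(Q) = {ε, b, y}  (via U P U Q, P b y)
FIRST(U) = {ε, b, y}  (via Q y b)
FIRST(P) = {ε, b, y}  (via U, Q b P U)
FOLLOW(Q) includes $ since Q is the start symbol.
FOLLOW(Q): in Q->U P U Q, the suffix after Q is empty (adds nothing new); in P->Q b P U, Q is followed by b P U with FIRST {b}; in U->Q y b, Q is followed by y b with FIRST {y}; in U->y Q y, Q is followed by y with FIRST {y}. Thus FOLLOW(Q) = {$, b, y}.
FOLLOW(P): in Q->U P U Q, P is followed by U Q with FIRST {ε, b, y}; in Q->U P U Q, the suffix after P is nullable, so FOLLOW(P) ⊇ FOLLOW(Q) = {$, b, y}; in Q->P b y, P is followed by b y with FIRST {b}; in P->Q b P U, P is followed by U with FIRST {ε, b, y}; in P->Q b P U, the suffix after P is nullable (adds nothing new). Thus FOLLOW(P) = {$, b, y}.
FOLLOW(U): in Q->U P U Q (occurrence 1), U is followed by P U Q with FIRST {ε, b, y}; in Q->U P U Q (occurrence 1), the suffix after U is nullable, so FOLLOW(U) ⊇ FOLLOW(Q) = {$, b, y}; in Q->U P U Q (occurrence 2), U is followed by Q with FIRST {ε, b, y}; in Q->U P U Q (occurrence 2), the suffix after U is nullable, so FOLLOW(U) ⊇ FOLLOW(Q) = {$, b, y}; in Q->y U U b (occurrence 1), U is followed by U b with FIRST {b, y}; in Q->y U U b (occurrence 2), U is followed by b with FIRST {b}; in P->U, the suffix after U is empty, so FOLLOW(U) ⊇ FOLLOW(P) = {$, b, y}; in P->Q b P U, the suffix after U is empty, so FOLLOW(U) ⊇ FOLLOW(P) = {$, b, y}. Thus FOLLOW(U) = {$, b, y}.

{$, b, y}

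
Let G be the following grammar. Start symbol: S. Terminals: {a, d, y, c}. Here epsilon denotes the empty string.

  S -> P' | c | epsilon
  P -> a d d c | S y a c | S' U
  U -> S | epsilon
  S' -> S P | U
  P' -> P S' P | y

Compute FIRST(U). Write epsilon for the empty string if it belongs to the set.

{epsilon, a, c, y}

FIRST(S): from S->P' we get {epsilon, a, c, y}; from S->c we get {c}; from S->epsilon we get {epsilon}. So FIRST(S) = {epsilon, a, c, y}.
FIRST(U): from U->S we get {epsilon, a, c, y}; from U->epsilon we get {epsilon}. So FIRST(U) = {epsilon, a, c, y}.
FIRST(P): from P->a d d c we get {a}; from P->S y a c we get {a, c, y}; from P->S' U we get {epsilon, a, c, y}. So FIRST(P) = {epsilon, a, c, y}.
FIRST(S'): from S'->S P we get {epsilon, a, c, y}; from S'->U we get {epsilon, a, c, y}. So FIRST(S') = {epsilon, a, c, y}.
FIRST(P'): from P'->P S' P we get {epsilon, a, c, y}; from P'->y we get {y}. So FIRST(P') = {epsilon, a, c, y}.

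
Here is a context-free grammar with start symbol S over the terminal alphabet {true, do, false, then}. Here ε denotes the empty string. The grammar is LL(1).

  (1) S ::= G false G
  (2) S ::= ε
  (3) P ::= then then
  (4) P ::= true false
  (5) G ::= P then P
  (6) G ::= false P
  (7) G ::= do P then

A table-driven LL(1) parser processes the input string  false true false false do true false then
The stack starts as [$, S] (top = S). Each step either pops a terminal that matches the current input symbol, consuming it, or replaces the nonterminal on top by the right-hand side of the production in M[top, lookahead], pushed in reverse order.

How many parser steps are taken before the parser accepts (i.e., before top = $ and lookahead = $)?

13

      Stack                 Input                                        Action
   1  $ S                   false true false false do true false then $  expand S ::= G false G
   2  $ G false G           false true false false do true false then $  expand G ::= false P
   3  $ G false P false     false true false false do true false then $  match false
   4  $ G false P           true false false do true false then $        expand P ::= true false
   5  $ G false false true  true false false do true false then $        match true
   6  $ G false false       false false do true false then $             match false
   7  $ G false             false do true false then $                   match false
   8  $ G                   do true false then $                         expand G ::= do P then
   9  $ then P do           do true false then $                         match do
  10  $ then P              true false then $                            expand P ::= true false
  11  $ then false true     true false then $                            match true
  12  $ then false          false then $                                 match false
  13  $ then                then $                                       match then
Accept reached after 13 steps.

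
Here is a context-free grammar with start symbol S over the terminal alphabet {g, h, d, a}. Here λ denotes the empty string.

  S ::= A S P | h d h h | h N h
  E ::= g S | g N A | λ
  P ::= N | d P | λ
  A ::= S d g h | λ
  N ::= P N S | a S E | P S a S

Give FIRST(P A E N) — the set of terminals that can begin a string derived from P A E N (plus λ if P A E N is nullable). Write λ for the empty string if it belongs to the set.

{a, d, g, h}

FIRST(E) = {λ, g}
FIRST(S) = {h}  (via A S P)
FIRST(A) = {λ, h}  (via S d g h)
FIRST(P) = {λ, a, d, h}  (via N)
FIRST(N) = {a, d, h}  (via P N S, P S a S)
FIRST(P A E N): take FIRST of each symbol in turn, carrying on past any symbol whose FIRST contains λ; result {a, d, g, h}.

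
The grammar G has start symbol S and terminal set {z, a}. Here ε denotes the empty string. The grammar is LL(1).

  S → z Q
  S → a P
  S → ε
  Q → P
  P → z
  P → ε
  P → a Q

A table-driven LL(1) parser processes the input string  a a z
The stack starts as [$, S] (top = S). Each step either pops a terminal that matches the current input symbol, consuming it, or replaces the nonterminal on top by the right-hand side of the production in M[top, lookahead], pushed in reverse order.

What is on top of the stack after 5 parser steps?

     Stack  Input    Action
  1  $ S    a a z $  expand S → a P
  2  $ P a  a a z $  match a
  3  $ P    a z $    expand P → a Q
  4  $ Q a  a z $    match a
  5  $ Q    z $      expand Q → P
Stack after step 5: $ P (top = P).

P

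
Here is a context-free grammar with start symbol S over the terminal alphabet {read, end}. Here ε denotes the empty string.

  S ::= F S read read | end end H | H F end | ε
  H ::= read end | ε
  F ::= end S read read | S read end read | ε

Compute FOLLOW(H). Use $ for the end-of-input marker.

FIRST(H): from H::=read end we get {read}; from H::=ε we get {ε}. So FIRST(H) = {ε, read}.
FIRST(S): from S::=F S read read we get {end, read}; from S::=end end H we get {end}; from S::=H F end we get {end, read}; from S::=ε we get {ε}. So FIRST(S) = {ε, end, read}.
FIRST(F): from F::=end S read read we get {end}; from F::=S read end read we get {end, read}; from F::=ε we get {ε}. So FIRST(F) = {ε, end, read}.
FOLLOW(S) includes $ since S is the start symbol.
FOLLOW(S): in S::=F S read read, S is followed by read read with FIRST {read}; in F::=end S read read, S is followed by read read with FIRST {read}; in F::=S read end read, S is followed by read end read with FIRST {read}. Thus FOLLOW(S) = {$, read}.
FOLLOW(H): in S::=end end H, the suffix after H is empty, so FOLLOW(H) ⊇ FOLLOW(S) = {$, read}; in S::=H F end, H is followed by F end with FIRST {end, read}. Thus FOLLOW(H) = {$, end, read}.
FOLLOW(F): in S::=F S read read, F is followed by S read read with FIRST {end, read}; in S::=H F end, F is followed by end with FIRST {end}. Thus FOLLOW(F) = {end, read}.

{$, end, read}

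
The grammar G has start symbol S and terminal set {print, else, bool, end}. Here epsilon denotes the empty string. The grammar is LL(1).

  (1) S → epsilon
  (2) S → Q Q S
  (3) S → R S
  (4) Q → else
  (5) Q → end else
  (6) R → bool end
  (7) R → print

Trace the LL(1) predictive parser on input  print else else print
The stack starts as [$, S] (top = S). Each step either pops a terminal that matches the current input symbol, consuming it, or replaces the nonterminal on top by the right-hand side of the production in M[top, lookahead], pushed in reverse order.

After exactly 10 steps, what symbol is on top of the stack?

print

      Stack       Input                    Action
   1  $ S         print else else print $  expand S → R S
   2  $ S R       print else else print $  expand R → print
   3  $ S print   print else else print $  match print
   4  $ S         else else print $        expand S → Q Q S
   5  $ S Q Q     else else print $        expand Q → else
   6  $ S Q else  else else print $        match else
   7  $ S Q       else print $             expand Q → else
   8  $ S else    else print $             match else
   9  $ S         print $                  expand S → R S
  10  $ S R       print $                  expand R → print
Stack after step 10: $ S print (top = print).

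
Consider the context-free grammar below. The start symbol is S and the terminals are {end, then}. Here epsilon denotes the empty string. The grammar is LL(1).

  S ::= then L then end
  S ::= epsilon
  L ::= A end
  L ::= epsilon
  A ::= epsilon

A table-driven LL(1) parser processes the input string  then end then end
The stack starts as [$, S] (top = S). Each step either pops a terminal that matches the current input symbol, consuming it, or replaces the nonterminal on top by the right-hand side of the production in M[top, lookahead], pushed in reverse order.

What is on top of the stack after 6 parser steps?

     Stack              Input                Action
  1  $ S                then end then end $  expand S ::= then L then end
  2  $ end then L then  then end then end $  match then
  3  $ end then L       end then end $       expand L ::= A end
  4  $ end then end A   end then end $       expand A ::= epsilon
  5  $ end then end     end then end $       match end
  6  $ end then         then end $           match then
Stack after step 6: $ end (top = end).

end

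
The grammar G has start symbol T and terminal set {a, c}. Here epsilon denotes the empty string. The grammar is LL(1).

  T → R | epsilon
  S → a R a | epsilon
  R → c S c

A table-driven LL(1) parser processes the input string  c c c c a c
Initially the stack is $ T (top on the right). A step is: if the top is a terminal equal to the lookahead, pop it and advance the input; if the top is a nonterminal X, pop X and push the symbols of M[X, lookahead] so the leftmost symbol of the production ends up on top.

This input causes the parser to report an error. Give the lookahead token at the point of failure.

c

     Stack    Input          Action
  1  $ T      c c c c a c $  expand T → R
  2  $ R      c c c c a c $  expand R → c S c
  3  $ c S c  c c c c a c $  match c
  4  $ c S    c c c a c $    expand S → epsilon
  5  $ c      c c c a c $    match c
  6  $        c c a c $      error: stack empty but input remains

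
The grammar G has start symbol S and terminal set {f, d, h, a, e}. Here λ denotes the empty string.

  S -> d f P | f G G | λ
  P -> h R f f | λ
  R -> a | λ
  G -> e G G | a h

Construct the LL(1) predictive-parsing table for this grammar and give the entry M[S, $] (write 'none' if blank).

S -> λ

FIRST(S) = {λ, d, f}
FIRST(P) = {λ, h}
FIRST(R) = {λ, a}
FIRST(G) = {a, e}
FOLLOW(S) includes $ since S is the start symbol.
FOLLOW(S): S appears on no right-hand side. Thus FOLLOW(S) = {$}.
For S -> d f P: FIRST(d f P) = {d}, so it goes in M[S, t] for t ∈ {d}.
For S -> f G G: FIRST(f G G) = {f}, so it goes in M[S, t] for t ∈ {f}.
For S -> λ: FIRST(λ) = {λ}, so it goes in M[S, t] for t ∈ {}; since λ ∈ FIRST, also for every t ∈ FOLLOW(S) = {$}.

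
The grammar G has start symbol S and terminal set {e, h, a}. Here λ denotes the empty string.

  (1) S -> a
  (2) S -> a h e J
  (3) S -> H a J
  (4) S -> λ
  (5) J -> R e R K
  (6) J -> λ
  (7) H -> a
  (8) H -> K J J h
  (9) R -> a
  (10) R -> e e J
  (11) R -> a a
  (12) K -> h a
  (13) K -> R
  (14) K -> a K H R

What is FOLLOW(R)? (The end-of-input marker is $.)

FIRST(R) = {a, e}
FIRST(J) = {λ, a, e}  (via R e R K)
FIRST(K) = {a, e, h}  (via R)
FIRST(H) = {a, e, h}  (via K J J h)
FIRST(S) = {λ, a, e, h}  (via H a J)
FOLLOW(S) includes $ since S is the start symbol.
FOLLOW(S): S appears on no right-hand side. Thus FOLLOW(S) = {$}.
FOLLOW(H): in S->H a J, H is followed by a J with FIRST {a}; in K->a K H R, H is followed by R with FIRST {a, e}. Thus FOLLOW(H) = {a, e}.
FOLLOW(J): in S->a h e J, the suffix after J is empty, so FOLLOW(J) ⊇ FOLLOW(S) = {$}; in S->H a J, the suffix after J is empty, so FOLLOW(J) ⊇ FOLLOW(S) = {$}; in H->K J J h (occurrence 1), J is followed by J h with FIRST {a, e, h}; in H->K J J h (occurrence 2), J is followed by h with FIRST {h}; in R->e e J, the suffix after J is empty, so FOLLOW(J) ⊇ FOLLOW(R) = {$, a, e, h}. Thus FOLLOW(J) = {$, a, e, h}.
FOLLOW(K): in J->R e R K, the suffix after K is empty, so FOLLOW(K) ⊇ FOLLOW(J) = {$, a, e, h}; in H->K J J h, K is followed by J J h with FIRST {a, e, h}; in K->a K H R, K is followed by H R with FIRST {a, e, h}. Thus FOLLOW(K) = {$, a, e, h}.
FOLLOW(R): in J->R e R K (occurrence 1), R is followed by e R K with FIRST {e}; in J->R e R K (occurrence 2), R is followed by K with FIRST {a, e, h}; in K->R, the suffix after R is empty, so FOLLOW(R) ⊇ FOLLOW(K) = {$, a, e, h}; in K->a K H R, the suffix after R is empty, so FOLLOW(R) ⊇ FOLLOW(K) = {$, a, e, h}. Thus FOLLOW(R) = {$, a, e, h}.

{$, a, e, h}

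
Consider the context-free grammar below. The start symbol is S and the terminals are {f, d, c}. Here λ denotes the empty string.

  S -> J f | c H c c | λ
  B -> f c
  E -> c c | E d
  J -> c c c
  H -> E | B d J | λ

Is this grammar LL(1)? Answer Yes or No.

FIRST(S) = {λ, c}
FIRST(B) = {f}
FIRST(E) = {c}
FIRST(J) = {c}
FIRST(H) = {λ, c, f}
FOLLOW(S) = {$}
FOLLOW(B) = {d}
FOLLOW(E) = {c, d}
FOLLOW(J) = {c, f}
FOLLOW(H) = {c}
Cell M[E, c] receives both E -> c c and E -> E d — the grammar is not LL(1).

No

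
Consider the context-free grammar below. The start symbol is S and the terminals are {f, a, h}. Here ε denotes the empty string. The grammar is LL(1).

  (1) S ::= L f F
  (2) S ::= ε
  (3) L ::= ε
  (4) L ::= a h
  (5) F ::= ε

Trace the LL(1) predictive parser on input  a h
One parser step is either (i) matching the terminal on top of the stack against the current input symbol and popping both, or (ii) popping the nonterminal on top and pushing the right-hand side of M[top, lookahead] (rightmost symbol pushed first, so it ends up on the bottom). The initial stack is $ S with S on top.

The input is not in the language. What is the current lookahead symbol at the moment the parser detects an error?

$

step 1: stack=$ S  input=a h $  — expand S ::= L f F
step 2: stack=$ F f L  input=a h $  — expand L ::= a h
step 3: stack=$ F f h a  input=a h $  — match a
step 4: stack=$ F f h  input=h $  — match h
step 5: stack=$ F f  input=$  — error: top is terminal f but lookahead is $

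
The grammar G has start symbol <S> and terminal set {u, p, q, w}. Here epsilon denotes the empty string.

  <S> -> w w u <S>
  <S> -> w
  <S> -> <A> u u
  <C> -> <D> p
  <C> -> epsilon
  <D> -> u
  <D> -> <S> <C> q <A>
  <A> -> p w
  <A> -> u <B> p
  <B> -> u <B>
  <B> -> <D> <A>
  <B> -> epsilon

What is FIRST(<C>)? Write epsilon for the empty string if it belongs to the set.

{epsilon, p, u, w}

FIRST(<A>) = {p, u}
FIRST(<S>) = {p, u, w}  (via <A> u u)
FIRST(<D>) = {p, u, w}  (via <S> <C> q <A>)
FIRST(<C>) = {epsilon, p, u, w}  (via <D> p)
FIRST(<B>) = {epsilon, p, u, w}  (via <D> <A>)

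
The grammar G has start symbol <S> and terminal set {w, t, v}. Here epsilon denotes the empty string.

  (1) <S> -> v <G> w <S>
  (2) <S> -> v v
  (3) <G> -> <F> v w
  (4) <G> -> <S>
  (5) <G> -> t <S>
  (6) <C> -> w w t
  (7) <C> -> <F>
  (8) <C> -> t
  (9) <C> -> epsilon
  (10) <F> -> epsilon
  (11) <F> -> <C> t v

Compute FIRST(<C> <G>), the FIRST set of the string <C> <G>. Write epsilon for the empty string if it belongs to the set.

FIRST(<S>) = {v}
FIRST(<G>) = {t, v, w}  (via <F> v w, <S>)
FIRST(<C>) = {epsilon, t, w}  (via <F>)
FIRST(<F>) = {epsilon, t, w}  (via <C> t v)
FIRST(<C> <G>): take FIRST of each symbol in turn, carrying on past any symbol whose FIRST contains epsilon; result {t, v, w}.

{t, v, w}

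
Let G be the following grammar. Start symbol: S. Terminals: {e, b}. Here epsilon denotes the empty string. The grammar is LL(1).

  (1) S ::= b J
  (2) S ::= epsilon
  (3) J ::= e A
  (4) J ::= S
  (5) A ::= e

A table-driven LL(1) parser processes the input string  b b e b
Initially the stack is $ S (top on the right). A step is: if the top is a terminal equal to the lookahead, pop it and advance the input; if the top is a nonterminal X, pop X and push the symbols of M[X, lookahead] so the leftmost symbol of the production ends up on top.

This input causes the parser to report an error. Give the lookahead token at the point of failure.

step 1: stack=$ S  input=b b e b $  — expand S ::= b J
step 2: stack=$ J b  input=b b e b $  — match b
step 3: stack=$ J  input=b e b $  — expand J ::= S
step 4: stack=$ S  input=b e b $  — expand S ::= b J
step 5: stack=$ J b  input=b e b $  — match b
step 6: stack=$ J  input=e b $  — expand J ::= e A
step 7: stack=$ A e  input=e b $  — match e
step 8: stack=$ A  input=b $  — error: M[A, b] is empty

b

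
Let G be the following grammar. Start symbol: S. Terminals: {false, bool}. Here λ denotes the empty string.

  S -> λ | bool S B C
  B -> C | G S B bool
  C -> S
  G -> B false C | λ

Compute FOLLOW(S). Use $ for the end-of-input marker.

{$, bool, false}

FIRST(S): from S->λ we get {λ}; from S->bool S B C we get {bool}. So FIRST(S) = {λ, bool}.
FIRST(C): from C->S we get {λ, bool}. So FIRST(C) = {λ, bool}.
FIRST(B): from B->C we get {λ, bool}; from B->G S B bool we get {bool, false}. So FIRST(B) = {λ, bool, false}.
FIRST(G): from G->B false C we get {bool, false}; from G->λ we get {λ}. So FIRST(G) = {λ, bool, false}.
FOLLOW(S) includes $ since S is the start symbol.
FOLLOW(G): in B->G S B bool, G is followed by S B bool with FIRST {bool, false}. Thus FOLLOW(G) = {bool, false}.
FOLLOW(S): in S->bool S B C, S is followed by B C with FIRST {λ, bool, false}; in S->bool S B C, the suffix after S is nullable (adds nothing new); in B->G S B bool, S is followed by B bool with FIRST {bool, false}; in C->S, the suffix after S is empty, so FOLLOW(S) ⊇ FOLLOW(C) = {$, bool, false}. Thus FOLLOW(S) = {$, bool, false}.
FOLLOW(B): in S->bool S B C, B is followed by C with FIRST {λ, bool}; in S->bool S B C, the suffix after B is nullable, so FOLLOW(B) ⊇ FOLLOW(S) = {$, bool, false}; in B->G S B bool, B is followed by bool with FIRST {bool}; in G->B false C, B is followed by false C with FIRST {false}. Thus FOLLOW(B) = {$, bool, false}.
FOLLOW(C): in S->bool S B C, the suffix after C is empty, so FOLLOW(C) ⊇ FOLLOW(S) = {$, bool, false}; in B->C, the suffix after C is empty, so FOLLOW(C) ⊇ FOLLOW(B) = {$, bool, false}; in G->B false C, the suffix after C is empty, so FOLLOW(C) ⊇ FOLLOW(G) = {bool, false}. Thus FOLLOW(C) = {$, bool, false}.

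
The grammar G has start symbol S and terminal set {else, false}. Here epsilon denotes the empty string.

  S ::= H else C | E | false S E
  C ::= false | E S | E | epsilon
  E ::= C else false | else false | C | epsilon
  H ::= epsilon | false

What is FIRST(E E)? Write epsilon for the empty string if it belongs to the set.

FIRST(H): from H::=epsilon we get {epsilon}; from H::=false we get {false}. So FIRST(H) = {epsilon, false}.
FIRST(S): from S::=H else C we get {else, false}; from S::=E we get {epsilon, else, false}; from S::=false S E we get {false}. So FIRST(S) = {epsilon, else, false}.
FIRST(C): from C::=false we get {false}; from C::=E S we get {epsilon, else, false}; from C::=E we get {epsilon, else, false}; from C::=epsilon we get {epsilon}. So FIRST(C) = {epsilon, else, false}.
FIRST(E): from E::=C else false we get {else, false}; from E::=else false we get {else}; from E::=C we get {epsilon, else, false}; from E::=epsilon we get {epsilon}. So FIRST(E) = {epsilon, else, false}.
FIRST(E E): take FIRST of each symbol in turn, carrying on past any symbol whose FIRST contains epsilon; result {epsilon, else, false}.

{epsilon, else, false}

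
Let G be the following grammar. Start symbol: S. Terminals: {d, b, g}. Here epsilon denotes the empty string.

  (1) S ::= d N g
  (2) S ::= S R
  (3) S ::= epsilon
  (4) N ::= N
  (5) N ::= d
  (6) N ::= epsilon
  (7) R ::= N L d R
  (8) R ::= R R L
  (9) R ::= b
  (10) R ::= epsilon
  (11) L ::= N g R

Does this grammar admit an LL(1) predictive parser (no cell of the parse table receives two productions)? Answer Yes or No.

FIRST(S) = {epsilon, b, d, g}
FIRST(N) = {epsilon, d}
FIRST(R) = {epsilon, b, d, g}
FIRST(L) = {d, g}
FOLLOW(S) = {$, b, d, g}
FOLLOW(N) = {d, g}
FOLLOW(R) = {$, b, d, g}
FOLLOW(L) = {$, b, d, g}
Cell M[N, d] receives both N ::= N and N ::= d and N ::= epsilon — the grammar is not LL(1).

No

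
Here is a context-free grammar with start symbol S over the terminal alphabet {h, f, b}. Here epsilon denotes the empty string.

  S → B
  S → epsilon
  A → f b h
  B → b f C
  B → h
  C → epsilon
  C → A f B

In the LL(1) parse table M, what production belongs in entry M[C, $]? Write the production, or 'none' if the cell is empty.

FIRST(A) = {f}
FIRST(B) = {b, h}
FIRST(S) = {epsilon, b, h}  (via B)
FIRST(C) = {epsilon, f}  (via A f B)
FOLLOW(S) includes $ since S is the start symbol.
FOLLOW(B): in S→B, the suffix after B is empty, so FOLLOW(B) ⊇ FOLLOW(S) = {$}; in C→A f B, the suffix after B is empty, so FOLLOW(B) ⊇ FOLLOW(C) = {$}. Thus FOLLOW(B) = {$}.
FOLLOW(C): in B→b f C, the suffix after C is empty, so FOLLOW(C) ⊇ FOLLOW(B) = {$}. Thus FOLLOW(C) = {$}.
For C → epsilon: FIRST(epsilon) = {epsilon}, so it goes in M[C, t] for t ∈ {}; since epsilon ∈ FIRST, also for every t ∈ FOLLOW(C) = {$}.
For C → A f B: FIRST(A f B) = {f}, so it goes in M[C, t] for t ∈ {f}.

C → epsilon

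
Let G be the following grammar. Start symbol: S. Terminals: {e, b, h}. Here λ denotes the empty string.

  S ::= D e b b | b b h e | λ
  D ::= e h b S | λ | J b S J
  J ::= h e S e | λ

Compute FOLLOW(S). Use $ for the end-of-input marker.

FIRST(J): from J::=h e S e we get {h}; from J::=λ we get {λ}. So FIRST(J) = {λ, h}.
FIRST(D): from D::=e h b S we get {e}; from D::=λ we get {λ}; from D::=J b S J we get {b, h}. So FIRST(D) = {λ, b, e, h}.
FIRST(S): from S::=D e b b we get {b, e, h}; from S::=b b h e we get {b}; from S::=λ we get {λ}. So FIRST(S) = {λ, b, e, h}.
FOLLOW(S) includes $ since S is the start symbol.
FOLLOW(D): in S::=D e b b, D is followed by e b b with FIRST {e}. Thus FOLLOW(D) = {e}.
FOLLOW(S): in D::=e h b S, the suffix after S is empty, so FOLLOW(S) ⊇ FOLLOW(D) = {e}; in D::=J b S J, S is followed by J with FIRST {λ, h}; in D::=J b S J, the suffix after S is nullable, so FOLLOW(S) ⊇ FOLLOW(D) = {e}; in J::=h e S e, S is followed by e with FIRST {e}. Thus FOLLOW(S) = {$, e, h}.
FOLLOW(J): in D::=J b S J (occurrence 1), J is followed by b S J with FIRST {b}; in D::=J b S J (occurrence 2), the suffix after J is empty, so FOLLOW(J) ⊇ FOLLOW(D) = {e}. Thus FOLLOW(J) = {b, e}.

{$, e, h}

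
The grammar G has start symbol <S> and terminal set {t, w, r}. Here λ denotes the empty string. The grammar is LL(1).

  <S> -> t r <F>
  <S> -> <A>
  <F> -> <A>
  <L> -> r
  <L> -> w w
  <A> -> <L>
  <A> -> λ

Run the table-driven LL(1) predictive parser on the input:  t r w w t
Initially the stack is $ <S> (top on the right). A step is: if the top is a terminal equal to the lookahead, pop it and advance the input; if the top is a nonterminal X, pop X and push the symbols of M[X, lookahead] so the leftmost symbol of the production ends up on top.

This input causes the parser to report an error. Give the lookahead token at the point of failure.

t

     Stack      Input        Action
  1  $ <S>      t r w w t $  expand <S> -> t r <F>
  2  $ <F> r t  t r w w t $  match t
  3  $ <F> r    r w w t $    match r
  4  $ <F>      w w t $      expand <F> -> <A>
  5  $ <A>      w w t $      expand <A> -> <L>
  6  $ <L>      w w t $      expand <L> -> w w
  7  $ w w      w w t $      match w
  8  $ w        w t $        match w
  9  $          t $          error: stack empty but input remains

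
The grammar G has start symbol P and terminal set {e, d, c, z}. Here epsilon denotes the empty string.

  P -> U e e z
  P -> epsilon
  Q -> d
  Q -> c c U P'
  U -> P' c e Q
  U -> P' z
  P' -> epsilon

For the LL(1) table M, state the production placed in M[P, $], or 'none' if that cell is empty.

FIRST(Q) = {c, d}
FIRST(P') = {epsilon}
FIRST(U) = {c, z}  (via P' c e Q, P' z)
FIRST(P) = {epsilon, c, z}  (via U e e z)
FOLLOW(P) includes $ since P is the start symbol.
FOLLOW(P): P appears on no right-hand side. Thus FOLLOW(P) = {$}.
For P -> U e e z: FIRST(U e e z) = {c, z}, so it goes in M[P, t] for t ∈ {c, z}.
For P -> epsilon: FIRST(epsilon) = {epsilon}, so it goes in M[P, t] for t ∈ {}; since epsilon ∈ FIRST, also for every t ∈ FOLLOW(P) = {$}.

P -> epsilon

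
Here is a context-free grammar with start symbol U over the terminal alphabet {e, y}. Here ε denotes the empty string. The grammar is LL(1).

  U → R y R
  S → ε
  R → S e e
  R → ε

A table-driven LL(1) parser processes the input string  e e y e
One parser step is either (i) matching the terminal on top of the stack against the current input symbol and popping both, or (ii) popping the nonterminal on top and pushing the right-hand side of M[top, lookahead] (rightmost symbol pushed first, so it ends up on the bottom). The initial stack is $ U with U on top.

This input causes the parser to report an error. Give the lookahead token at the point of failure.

$

step 1: stack=$ U  input=e e y e $  — expand U → R y R
step 2: stack=$ R y R  input=e e y e $  — expand R → S e e
step 3: stack=$ R y e e S  input=e e y e $  — expand S → ε
step 4: stack=$ R y e e  input=e e y e $  — match e
step 5: stack=$ R y e  input=e y e $  — match e
step 6: stack=$ R y  input=y e $  — match y
step 7: stack=$ R  input=e $  — expand R → S e e
step 8: stack=$ e e S  input=e $  — expand S → ε
step 9: stack=$ e e  input=e $  — match e
step 10: stack=$ e  input=$  — error: top is terminal e but lookahead is $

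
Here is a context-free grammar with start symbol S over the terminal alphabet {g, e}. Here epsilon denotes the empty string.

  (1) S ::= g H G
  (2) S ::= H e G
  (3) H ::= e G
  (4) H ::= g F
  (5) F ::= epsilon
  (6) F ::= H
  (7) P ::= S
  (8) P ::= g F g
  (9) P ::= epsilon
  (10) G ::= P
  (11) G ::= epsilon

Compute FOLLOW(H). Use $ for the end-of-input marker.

FIRST(H) = {e, g}
FIRST(S) = {e, g}  (via H e G)
FIRST(F) = {epsilon, e, g}  (via H)
FIRST(P) = {epsilon, e, g}  (via S)
FIRST(G) = {epsilon, e, g}  (via P)
FOLLOW(S) includes $ since S is the start symbol.
FOLLOW(S): in P::=S, the suffix after S is empty, so FOLLOW(S) ⊇ FOLLOW(P) = {$, e, g}. Thus FOLLOW(S) = {$, e, g}.
FOLLOW(H): in S::=g H G, H is followed by G with FIRST {epsilon, e, g}; in S::=g H G, the suffix after H is nullable, so FOLLOW(H) ⊇ FOLLOW(S) = {$, e, g}; in S::=H e G, H is followed by e G with FIRST {e}; in F::=H, the suffix after H is empty, so FOLLOW(H) ⊇ FOLLOW(F) = {$, e, g}. Thus FOLLOW(H) = {$, e, g}.
FOLLOW(F): in H::=g F, the suffix after F is empty, so FOLLOW(F) ⊇ FOLLOW(H) = {$, e, g}; in P::=g F g, F is followed by g with FIRST {g}. Thus FOLLOW(F) = {$, e, g}.
FOLLOW(G): in S::=g H G, the suffix after G is empty, so FOLLOW(G) ⊇ FOLLOW(S) = {$, e, g}; in S::=H e G, the suffix after G is empty, so FOLLOW(G) ⊇ FOLLOW(S) = {$, e, g}; in H::=e G, the suffix after G is empty, so FOLLOW(G) ⊇ FOLLOW(H) = {$, e, g}. Thus FOLLOW(G) = {$, e, g}.
FOLLOW(P): in G::=P, the suffix after P is empty, so FOLLOW(P) ⊇ FOLLOW(G) = {$, e, g}. Thus FOLLOW(P) = {$, e, g}.

{$, e, g}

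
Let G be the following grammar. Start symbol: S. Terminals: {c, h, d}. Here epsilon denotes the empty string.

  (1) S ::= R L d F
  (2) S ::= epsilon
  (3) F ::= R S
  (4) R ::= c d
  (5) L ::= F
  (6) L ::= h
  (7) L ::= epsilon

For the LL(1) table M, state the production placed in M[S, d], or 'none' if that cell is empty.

S ::= epsilon

FIRST(R) = {c}
FIRST(S) = {epsilon, c}  (via R L d F)
FIRST(F) = {c}  (via R S)
FIRST(L) = {epsilon, c, h}  (via F)
FOLLOW(S) includes $ since S is the start symbol.
FOLLOW(S): in F::=R S, the suffix after S is empty, so FOLLOW(S) ⊇ FOLLOW(F) = {$, d}. Thus FOLLOW(S) = {$, d}.
FOLLOW(F): in S::=R L d F, the suffix after F is empty, so FOLLOW(F) ⊇ FOLLOW(S) = {$, d}; in L::=F, the suffix after F is empty, so FOLLOW(F) ⊇ FOLLOW(L) = {d}. Thus FOLLOW(F) = {$, d}.
For S ::= R L d F: FIRST(R L d F) = {c}, so it goes in M[S, t] for t ∈ {c}.
For S ::= epsilon: FIRST(epsilon) = {epsilon}, so it goes in M[S, t] for t ∈ {}; since epsilon ∈ FIRST, also for every t ∈ FOLLOW(S) = {$, d}.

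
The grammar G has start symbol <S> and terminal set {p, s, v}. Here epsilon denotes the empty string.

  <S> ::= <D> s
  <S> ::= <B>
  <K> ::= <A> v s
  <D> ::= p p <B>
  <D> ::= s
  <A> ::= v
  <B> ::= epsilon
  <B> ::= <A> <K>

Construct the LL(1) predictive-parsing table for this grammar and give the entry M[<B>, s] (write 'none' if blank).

<B> ::= epsilon

FIRST(<D>) = {p, s}
FIRST(<A>) = {v}
FIRST(<K>) = {v}  (via <A> v s)
FIRST(<B>) = {epsilon, v}  (via <A> <K>)
FIRST(<S>) = {epsilon, p, s, v}  (via <D> s, <B>)
FOLLOW(<S>) includes $ since <S> is the start symbol.
FOLLOW(<S>): <S> appears on no right-hand side. Thus FOLLOW(<S>) = {$}.
FOLLOW(<D>): in <S>::=<D> s, <D> is followed by s with FIRST {s}. Thus FOLLOW(<D>) = {s}.
FOLLOW(<B>): in <S>::=<B>, the suffix after <B> is empty, so FOLLOW(<B>) ⊇ FOLLOW(<S>) = {$}; in <D>::=p p <B>, the suffix after <B> is empty, so FOLLOW(<B>) ⊇ FOLLOW(<D>) = {s}. Thus FOLLOW(<B>) = {$, s}.
For <B> ::= epsilon: FIRST(epsilon) = {epsilon}, so it goes in M[<B>, t] for t ∈ {}; since epsilon ∈ FIRST, also for every t ∈ FOLLOW(<B>) = {$, s}.
For <B> ::= <A> <K>: FIRST(<A> <K>) = {v}, so it goes in M[<B>, t] for t ∈ {v}.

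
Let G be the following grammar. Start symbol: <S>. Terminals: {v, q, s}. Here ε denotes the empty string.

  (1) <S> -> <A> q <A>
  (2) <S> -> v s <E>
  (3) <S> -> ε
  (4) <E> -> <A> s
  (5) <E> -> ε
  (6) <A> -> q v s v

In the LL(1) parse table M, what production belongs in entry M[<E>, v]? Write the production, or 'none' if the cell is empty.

FIRST(<A>): from <A>->q v s v we get {q}. So FIRST(<A>) = {q}.
FIRST(<S>): from <S>-><A> q <A> we get {q}; from <S>->v s <E> we get {v}; from <S>->ε we get {ε}. So FIRST(<S>) = {ε, q, v}.
FIRST(<E>): from <E>-><A> s we get {q}; from <E>->ε we get {ε}. So FIRST(<E>) = {ε, q}.
FOLLOW(<S>) includes $ since <S> is the start symbol.
FOLLOW(<S>): <S> appears on no right-hand side. Thus FOLLOW(<S>) = {$}.
FOLLOW(<E>): in <S>->v s <E>, the suffix after <E> is empty, so FOLLOW(<E>) ⊇ FOLLOW(<S>) = {$}. Thus FOLLOW(<E>) = {$}.
For <E> -> <A> s: FIRST(<A> s) = {q}, so it goes in M[<E>, t] for t ∈ {q}.
For <E> -> ε: FIRST(ε) = {ε}, so it goes in M[<E>, t] for t ∈ {}; since ε ∈ FIRST, also for every t ∈ FOLLOW(<E>) = {$}.
None of these place a production in M[<E>, v].

none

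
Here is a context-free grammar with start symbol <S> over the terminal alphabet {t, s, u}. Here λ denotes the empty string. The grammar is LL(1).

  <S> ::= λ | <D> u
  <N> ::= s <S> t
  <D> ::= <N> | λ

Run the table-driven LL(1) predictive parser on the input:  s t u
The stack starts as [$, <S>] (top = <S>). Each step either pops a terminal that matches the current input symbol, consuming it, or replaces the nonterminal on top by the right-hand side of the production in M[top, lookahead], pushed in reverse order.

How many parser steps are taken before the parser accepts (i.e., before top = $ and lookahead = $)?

     Stack        Input    Action
  1  $ <S>        s t u $  expand <S> ::= <D> u
  2  $ u <D>      s t u $  expand <D> ::= <N>
  3  $ u <N>      s t u $  expand <N> ::= s <S> t
  4  $ u t <S> s  s t u $  match s
  5  $ u t <S>    t u $    expand <S> ::= λ
  6  $ u t        t u $    match t
  7  $ u          u $      match u
Accept reached after 7 steps.

7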